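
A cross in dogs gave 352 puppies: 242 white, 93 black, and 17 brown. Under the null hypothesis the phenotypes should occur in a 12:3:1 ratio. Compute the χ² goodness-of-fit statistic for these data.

14.015

Total ratio parts = 16. Expected numbers out of 352:
  white: 352 × 12/16 = 264
  black: 352 × 3/16 = 66
  brown: 352 × 1/16 = 22
χ² = Σ (O − E)² / E
  white: (242 − 264)² / 264 = 1.8333
  black: (93 − 66)² / 66 = 11.0455
  brown: (17 − 22)² / 22 = 1.1364
χ² = 1.8333 + 11.0455 + 1.1364 = 14.0152 ≈ 14.015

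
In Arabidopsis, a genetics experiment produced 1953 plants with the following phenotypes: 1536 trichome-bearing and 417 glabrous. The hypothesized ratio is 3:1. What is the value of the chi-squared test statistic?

Under the 3:1 hypothesis (Σ ratio = 4, N = 1953):
  trichome-bearing: 1953 × 3/4 = 1464.75
  glabrous: 1953 × 1/4 = 488.25
χ² = Σ (O − E)² / E
  trichome-bearing: (1536 − 1464.75)² / 1464.75 = 3.4658
  glabrous: (417 − 488.25)² / 488.25 = 10.3975
χ² = 3.4658 + 10.3975 = 13.8633 ≈ 13.863

13.863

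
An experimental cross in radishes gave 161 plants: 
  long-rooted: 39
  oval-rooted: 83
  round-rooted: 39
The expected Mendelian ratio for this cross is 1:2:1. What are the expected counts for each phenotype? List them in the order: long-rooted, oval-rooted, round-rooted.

40.25, 80.5, 40.25

The 1:2:1 ratio has 4 parts, so with N = 161 the expected counts are:
  long-rooted: 161 × 1/4 = 40.25
  oval-rooted: 161 × 2/4 = 80.5
  round-rooted: 161 × 1/4 = 40.25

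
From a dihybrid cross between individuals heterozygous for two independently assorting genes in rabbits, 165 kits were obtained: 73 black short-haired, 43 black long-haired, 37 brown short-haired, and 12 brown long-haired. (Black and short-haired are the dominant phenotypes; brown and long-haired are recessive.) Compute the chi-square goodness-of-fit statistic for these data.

A dihybrid F₂ with independent assortment and complete dominance at both loci gives a 9:3:3:1 phenotypic ratio.
Under the 9:3:3:1 hypothesis (Σ ratio = 16, N = 165):
  black short-haired: 165 × 9/16 = 92.8125
  black long-haired: 165 × 3/16 = 30.9375
  brown short-haired: 165 × 3/16 = 30.9375
  brown long-haired: 165 × 1/16 = 10.3125
χ² = Σ (O − E)² / E
  black short-haired: (73 − 92.8125)² / 92.8125 = 4.2293
  black long-haired: (43 − 30.9375)² / 30.9375 = 4.7032
  brown short-haired: (37 − 30.9375)² / 30.9375 = 1.1880
  brown long-haired: (12 − 10.3125)² / 10.3125 = 0.2761
χ² = 4.2293 + 4.7032 + 1.1880 + 0.2761 = 10.3966 ≈ 10.397

10.397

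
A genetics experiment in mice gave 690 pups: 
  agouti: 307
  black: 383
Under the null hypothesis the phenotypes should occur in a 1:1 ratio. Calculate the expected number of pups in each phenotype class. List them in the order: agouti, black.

345, 345

Total ratio parts = 2. Expected numbers out of 690:
  agouti: 690 × 1/2 = 345
  black: 690 × 1/2 = 345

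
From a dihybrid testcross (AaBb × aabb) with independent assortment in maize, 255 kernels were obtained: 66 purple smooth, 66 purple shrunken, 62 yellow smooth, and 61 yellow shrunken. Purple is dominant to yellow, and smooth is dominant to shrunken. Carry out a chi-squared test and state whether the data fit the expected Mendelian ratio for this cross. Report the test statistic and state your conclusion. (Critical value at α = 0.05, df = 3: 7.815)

A dihybrid testcross with independent assortment gives a 1:1:1:1 ratio.
Total ratio parts = 4. Expected numbers out of 255:
  purple smooth: 255 × 1/4 = 63.75
  purple shrunken: 255 × 1/4 = 63.75
  yellow smooth: 255 × 1/4 = 63.75
  yellow shrunken: 255 × 1/4 = 63.75
χ² = Σ (O − E)² / E
  purple smooth: (66 − 63.75)² / 63.75 = 0.0794
  purple shrunken: (66 − 63.75)² / 63.75 = 0.0794
  yellow smooth: (62 − 63.75)² / 63.75 = 0.0480
  yellow shrunken: (61 − 63.75)² / 63.75 = 0.1186
χ² = 0.0794 + 0.0794 + 0.0480 + 0.1186 = 0.3254 ≈ 0.325
Degrees of freedom = 4 − 1 = 3; critical value at α = 0.05 is 7.815.
Since 0.325 < 7.815, we fail to reject the null hypothesis — the data are consistent with the 1:1:1:1 ratio.

0.325; consistent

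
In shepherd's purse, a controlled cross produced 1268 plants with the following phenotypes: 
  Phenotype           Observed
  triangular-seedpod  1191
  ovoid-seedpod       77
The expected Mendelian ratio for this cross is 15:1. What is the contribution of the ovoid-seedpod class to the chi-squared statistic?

0.064

Under the 15:1 hypothesis (Σ ratio = 16, N = 1268):
  triangular-seedpod: 1268 × 15/16 = 1188.75
  ovoid-seedpod: 1268 × 1/16 = 79.25
Contribution of ovoid-seedpod: (77 − 79.25)² / 79.25 = 0.0639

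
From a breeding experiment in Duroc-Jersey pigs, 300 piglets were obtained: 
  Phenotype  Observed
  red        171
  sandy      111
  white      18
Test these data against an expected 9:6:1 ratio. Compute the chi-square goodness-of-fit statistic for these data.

0.080

Under the 9:6:1 hypothesis (Σ ratio = 16, N = 300):
  red: 300 × 9/16 = 168.75
  sandy: 300 × 6/16 = 112.5
  white: 300 × 1/16 = 18.75
χ² = Σ (O − E)² / E
  red: (171 − 168.75)² / 168.75 = 0.0300
  sandy: (111 − 112.5)² / 112.5 = 0.0200
  white: (18 − 18.75)² / 18.75 = 0.0300
χ² = 0.0300 + 0.0200 + 0.0300 = 0.080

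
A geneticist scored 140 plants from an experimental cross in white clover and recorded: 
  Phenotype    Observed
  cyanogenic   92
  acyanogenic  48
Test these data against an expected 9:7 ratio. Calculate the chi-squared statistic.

5.096

Under the 9:7 hypothesis (Σ ratio = 16, N = 140):
  cyanogenic: 140 × 9/16 = 78.75
  acyanogenic: 140 × 7/16 = 61.25
χ² = Σ (O − E)² / E
  cyanogenic: (92 − 78.75)² / 78.75 = 2.2294
  acyanogenic: (48 − 61.25)² / 61.25 = 2.8663
χ² = 2.2294 + 2.8663 = 5.0957 ≈ 5.096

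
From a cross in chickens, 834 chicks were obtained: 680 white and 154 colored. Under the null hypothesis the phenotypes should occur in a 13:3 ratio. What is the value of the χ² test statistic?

Total ratio parts = 16. Expected numbers out of 834:
  white: 834 × 13/16 = 677.625
  colored: 834 × 3/16 = 156.375
χ² = Σ (O − E)² / E
  white: (680 − 677.625)² / 677.625 = 0.0083
  colored: (154 − 156.375)² / 156.375 = 0.0361
χ² = 0.0083 + 0.0361 = 0.0444 ≈ 0.044

0.044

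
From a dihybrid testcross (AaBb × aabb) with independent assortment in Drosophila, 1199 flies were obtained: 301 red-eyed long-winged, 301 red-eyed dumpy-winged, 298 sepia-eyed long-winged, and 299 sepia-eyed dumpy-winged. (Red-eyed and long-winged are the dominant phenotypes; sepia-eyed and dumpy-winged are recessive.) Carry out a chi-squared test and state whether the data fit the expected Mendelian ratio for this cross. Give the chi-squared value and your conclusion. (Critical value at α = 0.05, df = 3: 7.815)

A dihybrid testcross with independent assortment gives a 1:1:1:1 ratio.
Total ratio parts = 4. Expected numbers out of 1199:
  red-eyed long-winged: 1199 × 1/4 = 299.75
  red-eyed dumpy-winged: 1199 × 1/4 = 299.75
  sepia-eyed long-winged: 1199 × 1/4 = 299.75
  sepia-eyed dumpy-winged: 1199 × 1/4 = 299.75
χ² = Σ (O − E)² / E
  red-eyed long-winged: (301 − 299.75)² / 299.75 = 0.0052
  red-eyed dumpy-winged: (301 − 299.75)² / 299.75 = 0.0052
  sepia-eyed long-winged: (298 − 299.75)² / 299.75 = 0.0102
  sepia-eyed dumpy-winged: (299 − 299.75)² / 299.75 = 0.0019
χ² = 0.0052 + 0.0052 + 0.0102 + 0.0019 = 0.0225 ≈ 0.023
Degrees of freedom = 4 − 1 = 3; critical value at α = 0.05 is 7.815.
Since 0.023 < 7.815, we fail to reject the null hypothesis — the data are consistent with the 1:1:1:1 ratio.

0.023; consistent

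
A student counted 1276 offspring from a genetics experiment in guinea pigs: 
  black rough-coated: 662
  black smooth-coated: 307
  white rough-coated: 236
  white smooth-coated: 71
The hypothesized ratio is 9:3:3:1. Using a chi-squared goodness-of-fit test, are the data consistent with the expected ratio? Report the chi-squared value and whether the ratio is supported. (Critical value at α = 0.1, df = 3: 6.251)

The 9:3:3:1 ratio has 16 parts, so with N = 1276 the expected counts are:
  black rough-coated: 1276 × 9/16 = 717.75
  black smooth-coated: 1276 × 3/16 = 239.25
  white rough-coated: 1276 × 3/16 = 239.25
  white smooth-coated: 1276 × 1/16 = 79.75
χ² = Σ (O − E)² / E
  black rough-coated: (662 − 717.75)² / 717.75 = 4.3303
  black smooth-coated: (307 − 239.25)² / 239.25 = 19.1852
  white rough-coated: (236 − 239.25)² / 239.25 = 0.0441
  white smooth-coated: (71 − 79.75)² / 79.75 = 0.9600
χ² = 4.3303 + 19.1852 + 0.0441 + 0.9600 = 24.5196 ≈ 24.520
Degrees of freedom = 4 − 1 = 3; critical value at α = 0.1 is 6.251.
Since 24.520 > 6.251, we reject the null hypothesis — the data do not fit the 9:3:3:1 ratio.

24.520; not consistent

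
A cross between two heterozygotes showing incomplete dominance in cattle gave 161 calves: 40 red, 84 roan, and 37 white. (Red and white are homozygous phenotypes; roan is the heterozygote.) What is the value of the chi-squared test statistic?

With incomplete dominance, a heterozygote × heterozygote cross gives a 1:2:1 phenotypic ratio.
Expected counts for N = 161 under a 1:2:1 ratio (total parts = 4):
  red: 161 × 1/4 = 40.25
  roan: 161 × 2/4 = 80.5
  white: 161 × 1/4 = 40.25
χ² = Σ (O − E)² / E
  red: (40 − 40.25)² / 40.25 = 0.0016
  roan: (84 − 80.5)² / 80.5 = 0.1522
  white: (37 − 40.25)² / 40.25 = 0.2624
χ² = 0.0016 + 0.1522 + 0.2624 = 0.4162 ≈ 0.416

0.416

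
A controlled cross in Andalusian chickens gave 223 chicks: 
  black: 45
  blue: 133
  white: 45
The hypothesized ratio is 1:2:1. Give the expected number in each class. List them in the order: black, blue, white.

55.75, 111.5, 55.75

Total ratio parts = 4. Expected numbers out of 223:
  black: 223 × 1/4 = 55.75
  blue: 223 × 2/4 = 111.5
  white: 223 × 1/4 = 55.75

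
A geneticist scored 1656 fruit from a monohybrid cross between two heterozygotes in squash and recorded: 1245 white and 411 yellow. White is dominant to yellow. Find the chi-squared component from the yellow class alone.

0.022

For a monohybrid cross between heterozygotes with complete dominance, the expected phenotypic ratio is 3:1.
Expected counts for N = 1656 under a 3:1 ratio (total parts = 4):
  white: 1656 × 3/4 = 1242
  yellow: 1656 × 1/4 = 414
Contribution of yellow: (411 − 414)² / 414 = 0.0217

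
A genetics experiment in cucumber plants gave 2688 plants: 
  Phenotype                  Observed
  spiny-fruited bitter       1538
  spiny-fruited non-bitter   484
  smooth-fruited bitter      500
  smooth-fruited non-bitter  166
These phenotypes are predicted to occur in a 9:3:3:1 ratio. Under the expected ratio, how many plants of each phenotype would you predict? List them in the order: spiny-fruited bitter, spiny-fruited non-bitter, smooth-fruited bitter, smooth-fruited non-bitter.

1512, 504, 504, 168

Expected counts for N = 2688 under a 9:3:3:1 ratio (total parts = 16):
  spiny-fruited bitter: 2688 × 9/16 = 1512
  spiny-fruited non-bitter: 2688 × 3/16 = 504
  smooth-fruited bitter: 2688 × 3/16 = 504
  smooth-fruited non-bitter: 2688 × 1/16 = 168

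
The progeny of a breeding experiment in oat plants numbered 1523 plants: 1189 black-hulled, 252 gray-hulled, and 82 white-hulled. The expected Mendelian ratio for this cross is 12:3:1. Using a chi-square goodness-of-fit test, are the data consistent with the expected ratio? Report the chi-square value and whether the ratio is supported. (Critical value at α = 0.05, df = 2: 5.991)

The 12:3:1 ratio has 16 parts, so with N = 1523 the expected counts are:
  black-hulled: 1523 × 12/16 = 1142.25
  gray-hulled: 1523 × 3/16 = 285.5625
  white-hulled: 1523 × 1/16 = 95.1875
χ² = Σ (O − E)² / E
  black-hulled: (1189 − 1142.25)² / 1142.25 = 1.9134
  gray-hulled: (252 − 285.5625)² / 285.5625 = 3.9446
  white-hulled: (82 − 95.1875)² / 95.1875 = 1.8270
χ² = 1.9134 + 3.9446 + 1.8270 = 7.685
Degrees of freedom = 3 − 1 = 2; critical value at α = 0.05 is 5.991.
Since 7.685 > 5.991, we reject the null hypothesis — the data do not fit the 12:3:1 ratio.

7.685; not consistent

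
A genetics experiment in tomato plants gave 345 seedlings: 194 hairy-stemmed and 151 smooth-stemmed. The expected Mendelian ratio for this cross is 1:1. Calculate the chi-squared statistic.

Under the 1:1 hypothesis (Σ ratio = 2, N = 345):
  hairy-stemmed: 345 × 1/2 = 172.5
  smooth-stemmed: 345 × 1/2 = 172.5
χ² = Σ (O − E)² / E
  hairy-stemmed: (194 − 172.5)² / 172.5 = 2.6797
  smooth-stemmed: (151 − 172.5)² / 172.5 = 2.6797
χ² = 2.6797 + 2.6797 = 5.3594 ≈ 5.359

5.359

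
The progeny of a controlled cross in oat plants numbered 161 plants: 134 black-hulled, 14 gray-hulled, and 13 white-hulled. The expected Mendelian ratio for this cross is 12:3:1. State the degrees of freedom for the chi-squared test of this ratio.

A goodness-of-fit test with 3 phenotype classes has df = 3 − 1 = 2.

2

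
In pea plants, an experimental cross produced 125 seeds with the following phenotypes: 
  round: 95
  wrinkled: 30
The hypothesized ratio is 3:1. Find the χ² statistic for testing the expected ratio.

Expected counts for N = 125 under a 3:1 ratio (total parts = 4):
  round: 125 × 3/4 = 93.75
  wrinkled: 125 × 1/4 = 31.25
χ² = Σ (O − E)² / E
  round: (95 − 93.75)² / 93.75 = 0.0167
  wrinkled: (30 − 31.25)² / 31.25 = 0.0500
χ² = 0.0167 + 0.0500 = 0.0667 ≈ 0.067

0.067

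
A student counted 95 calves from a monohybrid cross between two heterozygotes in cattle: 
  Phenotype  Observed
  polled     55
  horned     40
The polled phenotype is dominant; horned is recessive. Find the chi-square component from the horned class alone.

For a monohybrid cross between heterozygotes with complete dominance, the expected phenotypic ratio is 3:1.
The 3:1 ratio has 4 parts, so with N = 95 the expected counts are:
  polled: 95 × 3/4 = 71.25
  horned: 95 × 1/4 = 23.75
Contribution of horned: (40 − 23.75)² / 23.75 = 11.1184

11.118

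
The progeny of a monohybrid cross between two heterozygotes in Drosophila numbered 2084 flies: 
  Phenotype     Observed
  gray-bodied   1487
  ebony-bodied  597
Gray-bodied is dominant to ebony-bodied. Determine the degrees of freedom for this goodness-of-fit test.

1

For a monohybrid cross between heterozygotes with complete dominance, the expected phenotypic ratio is 3:1.
A goodness-of-fit test with 2 phenotype classes has df = 2 − 1 = 1.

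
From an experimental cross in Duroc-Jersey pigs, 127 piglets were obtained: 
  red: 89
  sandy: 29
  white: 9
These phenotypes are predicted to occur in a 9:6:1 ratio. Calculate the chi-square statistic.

Expected counts for N = 127 under a 9:6:1 ratio (total parts = 16):
  red: 127 × 9/16 = 71.4375
  sandy: 127 × 6/16 = 47.625
  white: 127 × 1/16 = 7.9375
χ² = Σ (O − E)² / E
  red: (89 − 71.4375)² / 71.4375 = 4.3176
  sandy: (29 − 47.625)² / 47.625 = 7.2838
  white: (9 − 7.9375)² / 7.9375 = 0.1422
χ² = 4.3176 + 7.2838 + 0.1422 = 11.7436 ≈ 11.744

11.744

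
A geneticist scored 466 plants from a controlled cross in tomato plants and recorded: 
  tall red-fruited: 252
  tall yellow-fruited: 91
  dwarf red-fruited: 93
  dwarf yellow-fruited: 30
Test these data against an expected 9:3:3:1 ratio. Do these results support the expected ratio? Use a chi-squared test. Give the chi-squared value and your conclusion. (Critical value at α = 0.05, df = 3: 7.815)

0.930; consistent

Expected counts for N = 466 under a 9:3:3:1 ratio (total parts = 16):
  tall red-fruited: 466 × 9/16 = 262.125
  tall yellow-fruited: 466 × 3/16 = 87.375
  dwarf red-fruited: 466 × 3/16 = 87.375
  dwarf yellow-fruited: 466 × 1/16 = 29.125
χ² = Σ (O − E)² / E
  tall red-fruited: (252 − 262.125)² / 262.125 = 0.3911
  tall yellow-fruited: (91 − 87.375)² / 87.375 = 0.1504
  dwarf red-fruited: (93 − 87.375)² / 87.375 = 0.3621
  dwarf yellow-fruited: (30 − 29.125)² / 29.125 = 0.0263
χ² = 0.3911 + 0.1504 + 0.3621 + 0.0263 = 0.9299 ≈ 0.930
Degrees of freedom = 4 − 1 = 3; critical value at α = 0.05 is 7.815.
Since 0.930 < 7.815, we fail to reject the null hypothesis — the data are consistent with the 9:3:3:1 ratio.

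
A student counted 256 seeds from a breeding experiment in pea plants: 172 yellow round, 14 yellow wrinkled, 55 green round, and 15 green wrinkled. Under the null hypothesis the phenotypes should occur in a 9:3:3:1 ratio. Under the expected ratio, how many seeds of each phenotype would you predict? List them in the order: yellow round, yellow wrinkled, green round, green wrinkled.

144, 48, 48, 16

Under the 9:3:3:1 hypothesis (Σ ratio = 16, N = 256):
  yellow round: 256 × 9/16 = 144
  yellow wrinkled: 256 × 3/16 = 48
  green round: 256 × 3/16 = 48
  green wrinkled: 256 × 1/16 = 16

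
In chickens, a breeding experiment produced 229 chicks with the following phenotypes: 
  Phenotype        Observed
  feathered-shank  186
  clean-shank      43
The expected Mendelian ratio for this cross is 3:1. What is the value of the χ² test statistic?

The 3:1 ratio has 4 parts, so with N = 229 the expected counts are:
  feathered-shank: 229 × 3/4 = 171.75
  clean-shank: 229 × 1/4 = 57.25
χ² = Σ (O − E)² / E
  feathered-shank: (186 − 171.75)² / 171.75 = 1.1823
  clean-shank: (43 − 57.25)² / 57.25 = 3.5469
χ² = 1.1823 + 3.5469 = 4.7292 ≈ 4.729

4.729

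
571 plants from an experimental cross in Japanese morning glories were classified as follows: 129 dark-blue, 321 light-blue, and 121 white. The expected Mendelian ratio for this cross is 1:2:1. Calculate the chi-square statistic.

Under the 1:2:1 hypothesis (Σ ratio = 4, N = 571):
  dark-blue: 571 × 1/4 = 142.75
  light-blue: 571 × 2/4 = 285.5
  white: 571 × 1/4 = 142.75
χ² = Σ (O − E)² / E
  dark-blue: (129 − 142.75)² / 142.75 = 1.3244
  light-blue: (321 − 285.5)² / 285.5 = 4.4142
  white: (121 − 142.75)² / 142.75 = 3.3139
χ² = 1.3244 + 4.4142 + 3.3139 = 9.0525 ≈ 9.053

9.053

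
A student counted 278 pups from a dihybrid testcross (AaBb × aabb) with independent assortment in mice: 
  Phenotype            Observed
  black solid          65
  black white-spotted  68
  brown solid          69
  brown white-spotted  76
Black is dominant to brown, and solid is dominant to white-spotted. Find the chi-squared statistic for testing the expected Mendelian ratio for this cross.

0.935

A dihybrid testcross with independent assortment gives a 1:1:1:1 ratio.
Total ratio parts = 4. Expected numbers out of 278:
  black solid: 278 × 1/4 = 69.5
  black white-spotted: 278 × 1/4 = 69.5
  brown solid: 278 × 1/4 = 69.5
  brown white-spotted: 278 × 1/4 = 69.5
χ² = Σ (O − E)² / E
  black solid: (65 − 69.5)² / 69.5 = 0.2914
  black white-spotted: (68 − 69.5)² / 69.5 = 0.0324
  brown solid: (69 − 69.5)² / 69.5 = 0.0036
  brown white-spotted: (76 − 69.5)² / 69.5 = 0.6079
χ² = 0.2914 + 0.0324 + 0.0036 + 0.6079 = 0.9353 ≈ 0.935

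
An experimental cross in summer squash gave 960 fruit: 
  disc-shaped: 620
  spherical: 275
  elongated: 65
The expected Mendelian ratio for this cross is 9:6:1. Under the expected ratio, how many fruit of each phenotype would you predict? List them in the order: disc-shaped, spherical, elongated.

Total ratio parts = 16. Expected numbers out of 960:
  disc-shaped: 960 × 9/16 = 540
  spherical: 960 × 6/16 = 360
  elongated: 960 × 1/16 = 60

540, 360, 60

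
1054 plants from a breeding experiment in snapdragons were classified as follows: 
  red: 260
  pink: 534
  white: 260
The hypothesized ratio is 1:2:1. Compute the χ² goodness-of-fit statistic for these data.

Total ratio parts = 4. Expected numbers out of 1054:
  red: 1054 × 1/4 = 263.5
  pink: 1054 × 2/4 = 527
  white: 1054 × 1/4 = 263.5
χ² = Σ (O − E)² / E
  red: (260 − 263.5)² / 263.5 = 0.0465
  pink: (534 − 527)² / 527 = 0.0930
  white: (260 − 263.5)² / 263.5 = 0.0465
χ² = 0.0465 + 0.0930 + 0.0465 = 0.186

0.186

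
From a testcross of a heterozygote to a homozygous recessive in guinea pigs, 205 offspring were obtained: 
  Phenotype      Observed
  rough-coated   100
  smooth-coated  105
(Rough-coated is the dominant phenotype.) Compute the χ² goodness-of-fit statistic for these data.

0.122

A testcross of a heterozygote (Aa × aa) gives a 1:1 phenotypic ratio.
Under the 1:1 hypothesis (Σ ratio = 2, N = 205):
  rough-coated: 205 × 1/2 = 102.5
  smooth-coated: 205 × 1/2 = 102.5
χ² = Σ (O − E)² / E
  rough-coated: (100 − 102.5)² / 102.5 = 0.0610
  smooth-coated: (105 − 102.5)² / 102.5 = 0.0610
χ² = 0.0610 + 0.0610 = 0.122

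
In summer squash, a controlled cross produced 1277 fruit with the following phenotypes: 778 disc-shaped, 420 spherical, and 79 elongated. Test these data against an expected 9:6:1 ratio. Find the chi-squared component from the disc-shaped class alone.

Under the 9:6:1 hypothesis (Σ ratio = 16, N = 1277):
  disc-shaped: 1277 × 9/16 = 718.3125
  spherical: 1277 × 6/16 = 478.875
  elongated: 1277 × 1/16 = 79.8125
Contribution of disc-shaped: (778 − 718.3125)² / 718.3125 = 4.9597

4.960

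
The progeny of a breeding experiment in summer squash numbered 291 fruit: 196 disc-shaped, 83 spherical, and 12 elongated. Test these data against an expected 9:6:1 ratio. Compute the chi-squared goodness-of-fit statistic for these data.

14.738

Expected counts for N = 291 under a 9:6:1 ratio (total parts = 16):
  disc-shaped: 291 × 9/16 = 163.6875
  spherical: 291 × 6/16 = 109.125
  elongated: 291 × 1/16 = 18.1875
χ² = Σ (O − E)² / E
  disc-shaped: (196 − 163.6875)² / 163.6875 = 6.3786
  spherical: (83 − 109.125)² / 109.125 = 6.2544
  elongated: (12 − 18.1875)² / 18.1875 = 2.1050
χ² = 6.3786 + 6.2544 + 2.1050 = 14.738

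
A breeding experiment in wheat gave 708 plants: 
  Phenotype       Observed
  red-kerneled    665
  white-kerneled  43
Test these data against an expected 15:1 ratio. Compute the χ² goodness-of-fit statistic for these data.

0.038

Expected counts for N = 708 under a 15:1 ratio (total parts = 16):
  red-kerneled: 708 × 15/16 = 663.75
  white-kerneled: 708 × 1/16 = 44.25
χ² = Σ (O − E)² / E
  red-kerneled: (665 − 663.75)² / 663.75 = 0.0024
  white-kerneled: (43 − 44.25)² / 44.25 = 0.0353
χ² = 0.0024 + 0.0353 = 0.0377 ≈ 0.038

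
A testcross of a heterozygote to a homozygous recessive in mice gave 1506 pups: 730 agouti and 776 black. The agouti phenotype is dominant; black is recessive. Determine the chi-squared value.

1.405

A testcross of a heterozygote (Aa × aa) gives a 1:1 phenotypic ratio.
Total ratio parts = 2. Expected numbers out of 1506:
  agouti: 1506 × 1/2 = 753
  black: 1506 × 1/2 = 753
χ² = Σ (O − E)² / E
  agouti: (730 − 753)² / 753 = 0.7025
  black: (776 − 753)² / 753 = 0.7025
χ² = 0.7025 + 0.7025 = 1.405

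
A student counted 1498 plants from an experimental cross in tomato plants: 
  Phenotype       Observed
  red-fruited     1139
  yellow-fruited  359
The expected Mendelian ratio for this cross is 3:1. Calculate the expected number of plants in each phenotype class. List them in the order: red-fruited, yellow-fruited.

The 3:1 ratio has 4 parts, so with N = 1498 the expected counts are:
  red-fruited: 1498 × 3/4 = 1123.5
  yellow-fruited: 1498 × 1/4 = 374.5

1123.5, 374.5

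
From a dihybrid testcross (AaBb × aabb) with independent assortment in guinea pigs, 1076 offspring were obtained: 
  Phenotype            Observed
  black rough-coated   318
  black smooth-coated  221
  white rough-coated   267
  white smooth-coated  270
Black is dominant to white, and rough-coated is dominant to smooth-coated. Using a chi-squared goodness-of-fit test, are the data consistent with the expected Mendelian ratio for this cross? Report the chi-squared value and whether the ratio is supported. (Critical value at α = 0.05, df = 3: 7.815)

17.509; not consistent

A dihybrid testcross with independent assortment gives a 1:1:1:1 ratio.
The 1:1:1:1 ratio has 4 parts, so with N = 1076 the expected counts are:
  black rough-coated: 1076 × 1/4 = 269
  black smooth-coated: 1076 × 1/4 = 269
  white rough-coated: 1076 × 1/4 = 269
  white smooth-coated: 1076 × 1/4 = 269
χ² = Σ (O − E)² / E
  black rough-coated: (318 − 269)² / 269 = 8.9257
  black smooth-coated: (221 − 269)² / 269 = 8.5651
  white rough-coated: (267 − 269)² / 269 = 0.0149
  white smooth-coated: (270 − 269)² / 269 = 0.0037
χ² = 8.9257 + 8.5651 + 0.0149 + 0.0037 = 17.5094 ≈ 17.509
Degrees of freedom = 4 − 1 = 3; critical value at α = 0.05 is 7.815.
Since 17.509 > 7.815, we reject the null hypothesis — the data do not fit the 1:1:1:1 ratio.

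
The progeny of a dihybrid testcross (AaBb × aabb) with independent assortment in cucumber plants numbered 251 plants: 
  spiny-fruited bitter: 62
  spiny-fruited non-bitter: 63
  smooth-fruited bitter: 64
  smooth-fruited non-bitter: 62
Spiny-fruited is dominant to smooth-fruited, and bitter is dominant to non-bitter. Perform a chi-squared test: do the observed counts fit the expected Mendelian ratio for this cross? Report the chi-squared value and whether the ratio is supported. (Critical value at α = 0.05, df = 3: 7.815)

A dihybrid testcross with independent assortment gives a 1:1:1:1 ratio.
Expected counts for N = 251 under a 1:1:1:1 ratio (total parts = 4):
  spiny-fruited bitter: 251 × 1/4 = 62.75
  spiny-fruited non-bitter: 251 × 1/4 = 62.75
  smooth-fruited bitter: 251 × 1/4 = 62.75
  smooth-fruited non-bitter: 251 × 1/4 = 62.75
χ² = Σ (O − E)² / E
  spiny-fruited bitter: (62 − 62.75)² / 62.75 = 0.0090
  spiny-fruited non-bitter: (63 − 62.75)² / 62.75 = 0.0010
  smooth-fruited bitter: (64 − 62.75)² / 62.75 = 0.0249
  smooth-fruited non-bitter: (62 − 62.75)² / 62.75 = 0.0090
χ² = 0.0090 + 0.0010 + 0.0249 + 0.0090 = 0.0439 ≈ 0.044
Degrees of freedom = 4 − 1 = 3; critical value at α = 0.05 is 7.815.
Since 0.044 < 7.815, we fail to reject the null hypothesis — the data are consistent with the 1:1:1:1 ratio.

0.044; consistent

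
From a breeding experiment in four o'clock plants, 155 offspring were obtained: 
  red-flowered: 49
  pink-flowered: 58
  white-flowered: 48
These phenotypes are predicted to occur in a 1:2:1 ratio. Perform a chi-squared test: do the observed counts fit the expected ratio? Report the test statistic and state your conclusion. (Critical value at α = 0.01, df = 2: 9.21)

9.826; not consistent

Expected counts for N = 155 under a 1:2:1 ratio (total parts = 4):
  red-flowered: 155 × 1/4 = 38.75
  pink-flowered: 155 × 2/4 = 77.5
  white-flowered: 155 × 1/4 = 38.75
χ² = Σ (O − E)² / E
  red-flowered: (49 − 38.75)² / 38.75 = 2.7113
  pink-flowered: (58 − 77.5)² / 77.5 = 4.9065
  white-flowered: (48 − 38.75)² / 38.75 = 2.2081
χ² = 2.7113 + 4.9065 + 2.2081 = 9.8259 ≈ 9.826
Degrees of freedom = 3 − 1 = 2; critical value at α = 0.01 is 9.21.
Since 9.826 > 9.21, we reject the null hypothesis — the data do not fit the 1:2:1 ratio.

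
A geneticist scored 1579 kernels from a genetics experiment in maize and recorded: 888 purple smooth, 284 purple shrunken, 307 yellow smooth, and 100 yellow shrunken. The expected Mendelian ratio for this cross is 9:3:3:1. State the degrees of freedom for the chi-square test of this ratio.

3

A goodness-of-fit test with 4 phenotype classes has df = 4 − 1 = 3.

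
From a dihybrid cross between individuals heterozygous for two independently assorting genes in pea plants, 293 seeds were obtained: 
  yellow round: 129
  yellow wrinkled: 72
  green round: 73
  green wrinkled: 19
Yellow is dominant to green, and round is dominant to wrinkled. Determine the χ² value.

A dihybrid F₂ with independent assortment and complete dominance at both loci gives a 9:3:3:1 phenotypic ratio.
Under the 9:3:3:1 hypothesis (Σ ratio = 16, N = 293):
  yellow round: 293 × 9/16 = 164.8125
  yellow wrinkled: 293 × 3/16 = 54.9375
  green round: 293 × 3/16 = 54.9375
  green wrinkled: 293 × 1/16 = 18.3125
χ² = Σ (O − E)² / E
  yellow round: (129 − 164.8125)² / 164.8125 = 7.7818
  yellow wrinkled: (72 − 54.9375)² / 54.9375 = 5.2993
  green round: (73 − 54.9375)² / 54.9375 = 5.9386
  green wrinkled: (19 − 18.3125)² / 18.3125 = 0.0258
χ² = 7.7818 + 5.2993 + 5.9386 + 0.0258 = 19.0455 ≈ 19.046

19.046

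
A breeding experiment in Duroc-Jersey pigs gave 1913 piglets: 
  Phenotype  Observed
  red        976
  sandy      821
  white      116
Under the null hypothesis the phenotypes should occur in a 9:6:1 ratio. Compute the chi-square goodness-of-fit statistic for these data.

Expected counts for N = 1913 under a 9:6:1 ratio (total parts = 16):
  red: 1913 × 9/16 = 1076.0625
  sandy: 1913 × 6/16 = 717.375
  white: 1913 × 1/16 = 119.5625
χ² = Σ (O − E)² / E
  red: (976 − 1076.0625)² / 1076.0625 = 9.3048
  sandy: (821 − 717.375)² / 717.375 = 14.9687
  white: (116 − 119.5625)² / 119.5625 = 0.1061
χ² = 9.3048 + 14.9687 + 0.1061 = 24.3796 ≈ 24.380

24.380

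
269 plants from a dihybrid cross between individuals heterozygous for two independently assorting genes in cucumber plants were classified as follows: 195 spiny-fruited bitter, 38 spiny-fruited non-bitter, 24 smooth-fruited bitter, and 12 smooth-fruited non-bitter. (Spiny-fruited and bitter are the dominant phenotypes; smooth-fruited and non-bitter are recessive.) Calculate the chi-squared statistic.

A dihybrid F₂ with independent assortment and complete dominance at both loci gives a 9:3:3:1 phenotypic ratio.
Total ratio parts = 16. Expected numbers out of 269:
  spiny-fruited bitter: 269 × 9/16 = 151.3125
  spiny-fruited non-bitter: 269 × 3/16 = 50.4375
  smooth-fruited bitter: 269 × 3/16 = 50.4375
  smooth-fruited non-bitter: 269 × 1/16 = 16.8125
χ² = Σ (O − E)² / E
  spiny-fruited bitter: (195 − 151.3125)² / 151.3125 = 12.6136
  spiny-fruited non-bitter: (38 − 50.4375)² / 50.4375 = 3.0670
  smooth-fruited bitter: (24 − 50.4375)² / 50.4375 = 13.8576
  smooth-fruited non-bitter: (12 − 16.8125)² / 16.8125 = 1.3776
χ² = 12.6136 + 3.0670 + 13.8576 + 1.3776 = 30.9158 ≈ 30.916

30.916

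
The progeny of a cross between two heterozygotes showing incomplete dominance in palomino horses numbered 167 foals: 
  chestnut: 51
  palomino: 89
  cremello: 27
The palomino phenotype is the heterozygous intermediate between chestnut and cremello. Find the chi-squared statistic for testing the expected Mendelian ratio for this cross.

7.623

With incomplete dominance, a heterozygote × heterozygote cross gives a 1:2:1 phenotypic ratio.
The 1:2:1 ratio has 4 parts, so with N = 167 the expected counts are:
  chestnut: 167 × 1/4 = 41.75
  palomino: 167 × 2/4 = 83.5
  cremello: 167 × 1/4 = 41.75
χ² = Σ (O − E)² / E
  chestnut: (51 − 41.75)² / 41.75 = 2.0494
  palomino: (89 − 83.5)² / 83.5 = 0.3623
  cremello: (27 − 41.75)² / 41.75 = 5.2111
χ² = 2.0494 + 0.3623 + 5.2111 = 7.6228 ≈ 7.623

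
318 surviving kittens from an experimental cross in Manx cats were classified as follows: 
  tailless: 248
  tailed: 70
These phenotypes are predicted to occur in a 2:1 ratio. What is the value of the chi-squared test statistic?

Under the 2:1 hypothesis (Σ ratio = 3, N = 318):
  tailless: 318 × 2/3 = 212
  tailed: 318 × 1/3 = 106
χ² = Σ (O − E)² / E
  tailless: (248 − 212)² / 212 = 6.1132
  tailed: (70 − 106)² / 106 = 12.2264
χ² = 6.1132 + 12.2264 = 18.3396 ≈ 18.340

18.340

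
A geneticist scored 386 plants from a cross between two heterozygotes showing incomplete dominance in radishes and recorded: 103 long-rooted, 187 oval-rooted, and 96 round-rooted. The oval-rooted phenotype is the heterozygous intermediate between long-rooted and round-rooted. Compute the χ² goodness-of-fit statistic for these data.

With incomplete dominance, a heterozygote × heterozygote cross gives a 1:2:1 phenotypic ratio.
Total ratio parts = 4. Expected numbers out of 386:
  long-rooted: 386 × 1/4 = 96.5
  oval-rooted: 386 × 2/4 = 193
  round-rooted: 386 × 1/4 = 96.5
χ² = Σ (O − E)² / E
  long-rooted: (103 − 96.5)² / 96.5 = 0.4378
  oval-rooted: (187 − 193)² / 193 = 0.1865
  round-rooted: (96 − 96.5)² / 96.5 = 0.0026
χ² = 0.4378 + 0.1865 + 0.0026 = 0.6269 ≈ 0.627

0.627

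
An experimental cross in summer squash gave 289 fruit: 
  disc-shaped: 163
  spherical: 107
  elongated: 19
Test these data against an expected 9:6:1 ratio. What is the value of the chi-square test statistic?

0.067

The 9:6:1 ratio has 16 parts, so with N = 289 the expected counts are:
  disc-shaped: 289 × 9/16 = 162.5625
  spherical: 289 × 6/16 = 108.375
  elongated: 289 × 1/16 = 18.0625
χ² = Σ (O − E)² / E
  disc-shaped: (163 − 162.5625)² / 162.5625 = 0.0012
  spherical: (107 − 108.375)² / 108.375 = 0.0174
  elongated: (19 − 18.0625)² / 18.0625 = 0.0487
χ² = 0.0012 + 0.0174 + 0.0487 = 0.0673 ≈ 0.067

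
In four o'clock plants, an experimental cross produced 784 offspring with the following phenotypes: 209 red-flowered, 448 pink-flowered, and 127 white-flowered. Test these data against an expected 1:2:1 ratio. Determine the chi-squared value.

Under the 1:2:1 hypothesis (Σ ratio = 4, N = 784):
  red-flowered: 784 × 1/4 = 196
  pink-flowered: 784 × 2/4 = 392
  white-flowered: 784 × 1/4 = 196
χ² = Σ (O − E)² / E
  red-flowered: (209 − 196)² / 196 = 0.8622
  pink-flowered: (448 − 392)² / 392 = 8.0000
  white-flowered: (127 − 196)² / 196 = 24.2908
χ² = 0.8622 + 8.0000 + 24.2908 = 33.153

33.153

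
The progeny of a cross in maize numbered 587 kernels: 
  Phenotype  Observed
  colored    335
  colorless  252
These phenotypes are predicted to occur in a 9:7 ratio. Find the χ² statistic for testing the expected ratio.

0.160

Expected counts for N = 587 under a 9:7 ratio (total parts = 16):
  colored: 587 × 9/16 = 330.1875
  colorless: 587 × 7/16 = 256.8125
χ² = Σ (O − E)² / E
  colored: (335 − 330.1875)² / 330.1875 = 0.0701
  colorless: (252 − 256.8125)² / 256.8125 = 0.0902
χ² = 0.0701 + 0.0902 = 0.1603 ≈ 0.160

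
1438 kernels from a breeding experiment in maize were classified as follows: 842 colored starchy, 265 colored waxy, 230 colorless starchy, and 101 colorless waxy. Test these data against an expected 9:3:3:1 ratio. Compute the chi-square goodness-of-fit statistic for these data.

Expected counts for N = 1438 under a 9:3:3:1 ratio (total parts = 16):
  colored starchy: 1438 × 9/16 = 808.875
  colored waxy: 1438 × 3/16 = 269.625
  colorless starchy: 1438 × 3/16 = 269.625
  colorless waxy: 1438 × 1/16 = 89.875
χ² = Σ (O − E)² / E
  colored starchy: (842 − 808.875)² / 808.875 = 1.3565
  colored waxy: (265 − 269.625)² / 269.625 = 0.0793
  colorless starchy: (230 − 269.625)² / 269.625 = 5.8234
  colorless waxy: (101 − 89.875)² / 89.875 = 1.3771
χ² = 1.3565 + 0.0793 + 5.8234 + 1.3771 = 8.6363 ≈ 8.636

8.636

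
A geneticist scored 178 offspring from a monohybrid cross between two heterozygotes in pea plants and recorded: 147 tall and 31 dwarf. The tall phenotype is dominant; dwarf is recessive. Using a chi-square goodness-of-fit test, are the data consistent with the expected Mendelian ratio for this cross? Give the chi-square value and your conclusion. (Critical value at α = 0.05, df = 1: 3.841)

For a monohybrid cross between heterozygotes with complete dominance, the expected phenotypic ratio is 3:1.
The 3:1 ratio has 4 parts, so with N = 178 the expected counts are:
  tall: 178 × 3/4 = 133.5
  dwarf: 178 × 1/4 = 44.5
χ² = Σ (O − E)² / E
  tall: (147 − 133.5)² / 133.5 = 1.3652
  dwarf: (31 − 44.5)² / 44.5 = 4.0955
χ² = 1.3652 + 4.0955 = 5.4607 ≈ 5.461
Degrees of freedom = 2 − 1 = 1; critical value at α = 0.05 is 3.841.
Since 5.461 > 3.841, we reject the null hypothesis — the data do not fit the 3:1 ratio.

5.461; not consistent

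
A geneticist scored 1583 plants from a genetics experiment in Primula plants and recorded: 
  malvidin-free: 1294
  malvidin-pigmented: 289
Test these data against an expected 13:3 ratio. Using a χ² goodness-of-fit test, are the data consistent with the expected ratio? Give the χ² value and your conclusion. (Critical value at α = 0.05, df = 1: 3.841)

0.253; consistent

Under the 13:3 hypothesis (Σ ratio = 16, N = 1583):
  malvidin-free: 1583 × 13/16 = 1286.1875
  malvidin-pigmented: 1583 × 3/16 = 296.8125
χ² = Σ (O − E)² / E
  malvidin-free: (1294 − 1286.1875)² / 1286.1875 = 0.0475
  malvidin-pigmented: (289 − 296.8125)² / 296.8125 = 0.2056
χ² = 0.0475 + 0.2056 = 0.2531 ≈ 0.253
Degrees of freedom = 2 − 1 = 1; critical value at α = 0.05 is 3.841.
Since 0.253 < 3.841, we fail to reject the null hypothesis — the data are consistent with the 13:3 ratio.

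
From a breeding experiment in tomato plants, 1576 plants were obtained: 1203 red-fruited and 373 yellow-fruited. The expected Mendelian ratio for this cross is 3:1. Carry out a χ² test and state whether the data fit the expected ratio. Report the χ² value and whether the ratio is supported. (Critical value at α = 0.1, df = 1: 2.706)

Total ratio parts = 4. Expected numbers out of 1576:
  red-fruited: 1576 × 3/4 = 1182
  yellow-fruited: 1576 × 1/4 = 394
χ² = Σ (O − E)² / E
  red-fruited: (1203 − 1182)² / 1182 = 0.3731
  yellow-fruited: (373 − 394)² / 394 = 1.1193
χ² = 0.3731 + 1.1193 = 1.4924 ≈ 1.492
Degrees of freedom = 2 − 1 = 1; critical value at α = 0.1 is 2.706.
Since 1.492 < 2.706, we fail to reject the null hypothesis — the data are consistent with the 3:1 ratio.

1.492; consistent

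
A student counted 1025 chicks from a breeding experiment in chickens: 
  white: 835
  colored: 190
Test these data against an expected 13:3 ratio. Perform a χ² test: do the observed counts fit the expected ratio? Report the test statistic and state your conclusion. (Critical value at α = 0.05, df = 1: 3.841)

Under the 13:3 hypothesis (Σ ratio = 16, N = 1025):
  white: 1025 × 13/16 = 832.8125
  colored: 1025 × 3/16 = 192.1875
χ² = Σ (O − E)² / E
  white: (835 − 832.8125)² / 832.8125 = 0.0057
  colored: (190 − 192.1875)² / 192.1875 = 0.0249
χ² = 0.0057 + 0.0249 = 0.0306 ≈ 0.031
Degrees of freedom = 2 − 1 = 1; critical value at α = 0.05 is 3.841.
Since 0.031 < 3.841, we fail to reject the null hypothesis — the data are consistent with the 13:3 ratio.

0.031; consistent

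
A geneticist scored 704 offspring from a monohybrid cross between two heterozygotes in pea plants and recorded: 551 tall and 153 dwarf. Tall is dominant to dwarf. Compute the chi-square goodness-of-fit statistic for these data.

For a monohybrid cross between heterozygotes with complete dominance, the expected phenotypic ratio is 3:1.
The 3:1 ratio has 4 parts, so with N = 704 the expected counts are:
  tall: 704 × 3/4 = 528
  dwarf: 704 × 1/4 = 176
χ² = Σ (O − E)² / E
  tall: (551 − 528)² / 528 = 1.0019
  dwarf: (153 − 176)² / 176 = 3.0057
χ² = 1.0019 + 3.0057 = 4.0076 ≈ 4.008

4.008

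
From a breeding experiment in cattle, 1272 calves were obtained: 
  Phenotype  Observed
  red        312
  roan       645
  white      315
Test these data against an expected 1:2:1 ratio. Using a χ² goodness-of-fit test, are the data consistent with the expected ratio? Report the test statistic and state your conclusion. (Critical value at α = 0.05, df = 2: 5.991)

Expected counts for N = 1272 under a 1:2:1 ratio (total parts = 4):
  red: 1272 × 1/4 = 318
  roan: 1272 × 2/4 = 636
  white: 1272 × 1/4 = 318
χ² = Σ (O − E)² / E
  red: (312 − 318)² / 318 = 0.1132
  roan: (645 − 636)² / 636 = 0.1274
  white: (315 − 318)² / 318 = 0.0283
χ² = 0.1132 + 0.1274 + 0.0283 = 0.2689 ≈ 0.269
Degrees of freedom = 3 − 1 = 2; critical value at α = 0.05 is 5.991.
Since 0.269 < 5.991, we fail to reject the null hypothesis — the data are consistent with the 1:2:1 ratio.

0.269; consistent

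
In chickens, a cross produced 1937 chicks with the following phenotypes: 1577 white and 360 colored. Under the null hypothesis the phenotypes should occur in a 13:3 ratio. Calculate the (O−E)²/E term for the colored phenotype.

0.028

Total ratio parts = 16. Expected numbers out of 1937:
  white: 1937 × 13/16 = 1573.8125
  colored: 1937 × 3/16 = 363.1875
Contribution of colored: (360 − 363.1875)² / 363.1875 = 0.0280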